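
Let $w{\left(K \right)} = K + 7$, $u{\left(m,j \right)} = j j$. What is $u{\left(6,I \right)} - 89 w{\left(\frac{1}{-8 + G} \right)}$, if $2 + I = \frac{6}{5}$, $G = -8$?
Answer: $- \frac{246719}{400} \approx -616.8$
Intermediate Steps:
$I = - \frac{4}{5}$ ($I = -2 + \frac{6}{5} = - \frac{4}{5} \approx -0.8$)
$u{\left(m,j \right)} = j^{2}$
$w{\left(K \right)} = 7 + K$
$u{\left(6,I \right)} - 89 w{\left(\frac{1}{-8 + G} \right)} = \left(- \frac{4}{5}\right)^{2} - 89 \left(7 + \frac{1}{-8 - 8}\right) = \frac{16}{25} - 89 \left(7 + \frac{1}{-16}\right) = \frac{16}{25} - 89 \left(7 - \frac{1}{16}\right) = \frac{16}{25} - \frac{9879}{16} = - \frac{246719}{400}$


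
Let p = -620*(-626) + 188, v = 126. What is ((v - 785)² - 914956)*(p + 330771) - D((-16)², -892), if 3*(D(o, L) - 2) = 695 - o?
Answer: -1036929895420/3 ≈ -3.4564e+11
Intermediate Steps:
D(o, L) = 701/3 - o/3 (D(o, L) = 2 + (695 - o)/3 = 2 + (695/3 - o/3) = 701/3 - o/3)
p = 388308 (p = 388120 + 188 = 388308)
((v - 785)² - 914956)*(p + 330771) - D((-16)², -892) = ((126 - 785)² - 914956)*(388308 + 330771) - (701/3 - ⅓*(-16)²) = ((-659)² - 914956)*719079 - (701/3 - ⅓*256) = (434281 - 914956)*719079 - (701/3 - 256/3) = -480675*719079 - 1*445/3 = -345643298325 - 445/3 = -1036929895420/3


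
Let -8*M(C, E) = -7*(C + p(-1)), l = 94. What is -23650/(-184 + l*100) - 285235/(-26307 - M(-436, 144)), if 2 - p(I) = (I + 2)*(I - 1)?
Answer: 37324165/4425216 ≈ 8.4344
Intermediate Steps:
p(I) = 2 - (-1 + I)*(2 + I) (p(I) = 2 - (I + 2)*(I - 1) = 2 - (2 + I)*(-1 + I) = 2 - (-1 + I)*(2 + I))
M(C, E) = 7/2 + 7*C/8 (M(C, E) = -(-7)*(C + (4 - 1*(-1) - 1*(-1)²))/8 = -(-7)*(C + (4 + 1 - 1*1))/8 = -(-7)*(C + (4 + 1 - 1))/8 = -(-7)*(C + 4)/8 = -(-7)*(4 + C)/8 = -(-28 - 7*C)/8 = 7/2 + 7*C/8)
-23650/(-184 + l*100) - 285235/(-26307 - M(-436, 144)) = -23650/(-184 + 94*100) - 285235/(-26307 - (7/2 + (7/8)*(-436))) = -23650/(-184 + 9400) - 285235/(-26307 - (7/2 - 763/2)) = -23650/9216 - 285235/(-26307 - 1*(-378)) = -23650*1/9216 - 285235/(-26307 + 378) = -11825/4608 - 285235/(-25929) = -11825/4608 - 285235*(-1/25929) = -11825/4608 + 285235/25929 = 37324165/4425216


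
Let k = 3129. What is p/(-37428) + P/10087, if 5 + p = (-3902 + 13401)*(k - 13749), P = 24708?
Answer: 1018495127519/377536236 ≈ 2697.7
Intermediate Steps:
p = -100879385 (p = -5 + (-3902 + 13401)*(3129 - 13749) = -5 + 9499*(-10620) = -5 - 100879380 = -100879385)
p/(-37428) + P/10087 = -100879385/(-37428) + 24708/10087 = -100879385*(-1/37428) + 24708*(1/10087) = 100879385/37428 + 24708/10087 = 1018495127519/377536236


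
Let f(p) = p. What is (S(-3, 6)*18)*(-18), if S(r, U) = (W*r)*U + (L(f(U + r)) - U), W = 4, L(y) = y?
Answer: 24300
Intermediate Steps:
S(r, U) = r + 4*U*r (S(r, U) = (4*r)*U + ((U + r) - U) = 4*U*r + r = r + 4*U*r)
(S(-3, 6)*18)*(-18) = (-3*(1 + 4*6)*18)*(-18) = (-3*(1 + 24)*18)*(-18) = (-3*25*18)*(-18) = -75*18*(-18) = -1350*(-18) = 24300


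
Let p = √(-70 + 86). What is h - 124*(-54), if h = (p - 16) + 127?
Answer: 6811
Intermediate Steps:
p = 4 (p = √16 = 4)
h = 115 (h = (4 - 16) + 127 = -12 + 127 = 115)
h - 124*(-54) = 115 - 124*(-54) = 115 + 6696 = 6811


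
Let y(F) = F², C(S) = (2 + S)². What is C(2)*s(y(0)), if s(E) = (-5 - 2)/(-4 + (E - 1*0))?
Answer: 28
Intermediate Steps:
s(E) = -7/(-4 + E) (s(E) = -7/(-4 + (E + 0)) = -7/(-4 + E))
C(2)*s(y(0)) = (2 + 2)²*(-7/(-4 + 0²)) = 4²*(-7/(-4 + 0)) = 16*(-7/(-4)) = 16*(-7*(-¼)) = 16*(7/4) = 28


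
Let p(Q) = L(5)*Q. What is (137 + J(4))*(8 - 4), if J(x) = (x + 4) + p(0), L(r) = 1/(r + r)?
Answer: 580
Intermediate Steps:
L(r) = 1/(2*r)
p(Q) = Q/10 (p(Q) = ((1/2)/5)*Q = ((1/2)*(1/5))*Q = Q/10)
J(x) = 4 + x (J(x) = (x + 4) + (1/10)*0 = (4 + x) + 0 = 4 + x)
(137 + J(4))*(8 - 4) = (137 + (4 + 4))*(8 - 4) = (137 + 8)*4 = 145*4 = 580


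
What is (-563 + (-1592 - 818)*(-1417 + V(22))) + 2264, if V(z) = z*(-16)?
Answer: 4264991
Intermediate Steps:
V(z) = -16*z
(-563 + (-1592 - 818)*(-1417 + V(22))) + 2264 = (-563 + (-1592 - 818)*(-1417 - 16*22)) + 2264 = (-563 - 2410*(-1417 - 352)) + 2264 = (-563 - 2410*(-1769)) + 2264 = (-563 + 4263290) + 2264 = 4262727 + 2264 = 4264991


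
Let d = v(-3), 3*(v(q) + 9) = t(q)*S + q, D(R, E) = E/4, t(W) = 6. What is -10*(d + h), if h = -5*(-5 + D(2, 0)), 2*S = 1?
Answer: -160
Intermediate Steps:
S = ½ (S = (½)*1 = ½ ≈ 0.50000)
D(R, E) = E/4 (D(R, E) = E*(¼) = E/4)
h = 25 (h = -5*(-5 + (¼)*0) = -5*(-5 + 0) = -5*(-5) = 25)
v(q) = -8 + q/3 (v(q) = -9 + (6*(½) + q)/3 = -9 + (3 + q)/3 = -9 + (1 + q/3) = -8 + q/3)
d = -9 (d = -8 + (⅓)*(-3) = -8 - 1 = -9)
-10*(d + h) = -10*(-9 + 25) = -10*16 = -160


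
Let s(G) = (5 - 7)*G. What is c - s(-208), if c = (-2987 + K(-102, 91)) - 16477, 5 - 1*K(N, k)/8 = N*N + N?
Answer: -102256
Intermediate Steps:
K(N, k) = 40 - 8*N - 8*N² (K(N, k) = 40 - 8*(N*N + N) = 40 - 8*(N² + N) = 40 - 8*(N + N²) = 40 + (-8*N - 8*N²) = 40 - 8*N - 8*N²)
s(G) = -2*G
c = -101840 (c = (-2987 + (40 - 8*(-102) - 8*(-102)²)) - 16477 = (-2987 + (40 + 816 - 8*10404)) - 16477 = (-2987 + (40 + 816 - 83232)) - 16477 = (-2987 - 82376) - 16477 = -85363 - 16477 = -101840)
c - s(-208) = -101840 - (-2)*(-208) = -101840 - 1*416 = -101840 - 416 = -102256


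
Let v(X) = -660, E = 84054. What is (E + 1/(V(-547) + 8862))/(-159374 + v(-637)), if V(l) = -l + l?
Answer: -744886549/1418221308 ≈ -0.52523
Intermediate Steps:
V(l) = 0
(E + 1/(V(-547) + 8862))/(-159374 + v(-637)) = (84054 + 1/(0 + 8862))/(-159374 - 660) = (84054 + 1/8862)/(-160034) = (84054 + 1/8862)*(-1/160034) = (744886549/8862)*(-1/160034) = -744886549/1418221308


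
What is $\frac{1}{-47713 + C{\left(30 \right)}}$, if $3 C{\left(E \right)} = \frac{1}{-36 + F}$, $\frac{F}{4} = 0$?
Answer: $- \frac{108}{5153005} \approx -2.0959 \cdot 10^{-5}$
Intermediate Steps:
$F = 0$ ($F = 4 \cdot 0 = 0$)
$C{\left(E \right)} = - \frac{1}{108}$ ($C{\left(E \right)} = \frac{1}{3 \left(-36 + 0\right)} = \frac{1}{3 \left(-36\right)} = \frac{1}{3} \left(- \frac{1}{36}\right) = - \frac{1}{108}$)
$\frac{1}{-47713 + C{\left(30 \right)}} = \frac{1}{-47713 - \frac{1}{108}} = \frac{1}{- \frac{5153005}{108}} = - \frac{108}{5153005}$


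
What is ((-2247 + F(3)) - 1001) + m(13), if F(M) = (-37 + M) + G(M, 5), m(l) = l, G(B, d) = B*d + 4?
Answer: -3250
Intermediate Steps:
G(B, d) = 4 + B*d
F(M) = -33 + 6*M (F(M) = (-37 + M) + (4 + M*5) = (-37 + M) + (4 + 5*M) = -33 + 6*M)
((-2247 + F(3)) - 1001) + m(13) = ((-2247 + (-33 + 6*3)) - 1001) + 13 = ((-2247 + (-33 + 18)) - 1001) + 13 = ((-2247 - 15) - 1001) + 13 = (-2262 - 1001) + 13 = -3263 + 13 = -3250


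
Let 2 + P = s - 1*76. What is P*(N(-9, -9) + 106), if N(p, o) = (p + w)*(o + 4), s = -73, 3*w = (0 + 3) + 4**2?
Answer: -54058/3 ≈ -18019.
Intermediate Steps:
w = 19/3 (w = ((0 + 3) + 4**2)/3 = (3 + 16)/3 = (1/3)*19 = 19/3 ≈ 6.3333)
N(p, o) = (4 + o)*(19/3 + p) (N(p, o) = (p + 19/3)*(o + 4) = (19/3 + p)*(4 + o) = (4 + o)*(19/3 + p))
P = -151 (P = -2 + (-73 - 1*76) = -2 + (-73 - 76) = -2 - 149 = -151)
P*(N(-9, -9) + 106) = -151*((76/3 + 4*(-9) + (19/3)*(-9) - 9*(-9)) + 106) = -151*((76/3 - 36 - 57 + 81) + 106) = -151*(40/3 + 106) = -151*358/3 = -54058/3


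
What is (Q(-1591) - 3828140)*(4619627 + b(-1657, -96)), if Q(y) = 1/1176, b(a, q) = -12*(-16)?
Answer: -20797929149612341/1176 ≈ -1.7685e+13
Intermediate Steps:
b(a, q) = 192
Q(y) = 1/1176
(Q(-1591) - 3828140)*(4619627 + b(-1657, -96)) = (1/1176 - 3828140)*(4619627 + 192) = -4501892639/1176*4619819 = -20797929149612341/1176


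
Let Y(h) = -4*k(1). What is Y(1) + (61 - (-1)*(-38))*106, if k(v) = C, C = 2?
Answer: 2430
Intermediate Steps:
k(v) = 2
Y(h) = -8 (Y(h) = -4*2 = -8)
Y(1) + (61 - (-1)*(-38))*106 = -8 + (61 - (-1)*(-38))*106 = -8 + (61 - 1*38)*106 = -8 + (61 - 38)*106 = -8 + 23*106 = -8 + 2438 = 2430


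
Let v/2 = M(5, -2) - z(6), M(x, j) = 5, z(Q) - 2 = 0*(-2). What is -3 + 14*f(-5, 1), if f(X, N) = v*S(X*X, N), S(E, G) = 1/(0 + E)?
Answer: 9/25 ≈ 0.36000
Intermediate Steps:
z(Q) = 2 (z(Q) = 2 + 0*(-2) = 2 + 0 = 2)
S(E, G) = 1/E
v = 6 (v = 2*(5 - 1*2) = 2*(5 - 2) = 2*3 = 6)
f(X, N) = 6/X² (f(X, N) = 6/((X*X)) = 6/(X²) = 6/X²)
-3 + 14*f(-5, 1) = -3 + 14*(6/(-5)²) = -3 + 14*(6*(1/25)) = -3 + 14*(6/25) = -3 + 84/25 = 9/25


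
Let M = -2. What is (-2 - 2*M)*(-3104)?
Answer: -6208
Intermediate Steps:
(-2 - 2*M)*(-3104) = (-2 - 2*(-2))*(-3104) = (-2 + 4)*(-3104) = 2*(-3104) = -6208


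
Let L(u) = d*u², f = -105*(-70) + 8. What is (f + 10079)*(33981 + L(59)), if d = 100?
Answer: 6662346397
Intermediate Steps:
f = 7358 (f = 7350 + 8 = 7358)
L(u) = 100*u²
(f + 10079)*(33981 + L(59)) = (7358 + 10079)*(33981 + 100*59²) = 17437*(33981 + 100*3481) = 17437*(33981 + 348100) = 17437*382081 = 6662346397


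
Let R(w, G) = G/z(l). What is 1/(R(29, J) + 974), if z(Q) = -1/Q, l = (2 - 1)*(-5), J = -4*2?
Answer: 1/934 ≈ 0.0010707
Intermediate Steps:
J = -8
l = -5 (l = 1*(-5) = -5)
R(w, G) = 5*G (R(w, G) = G/((-1/(-5))) = G/((-1*(-1/5))) = G/(1/5) = G*5 = 5*G)
1/(R(29, J) + 974) = 1/(5*(-8) + 974) = 1/(-40 + 974) = 1/934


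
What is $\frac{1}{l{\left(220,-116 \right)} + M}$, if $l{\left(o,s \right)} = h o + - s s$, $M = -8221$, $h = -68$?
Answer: $- \frac{1}{36637} \approx -2.7295 \cdot 10^{-5}$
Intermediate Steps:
$l{\left(o,s \right)} = - s^{2} - 68 o$ ($l{\left(o,s \right)} = - 68 o + - s s = - 68 o - s^{2} = - s^{2} - 68 o$)
$\frac{1}{l{\left(220,-116 \right)} + M} = \frac{1}{\left(- \left(-116\right)^{2} - 14960\right) - 8221} = \frac{1}{\left(\left(-1\right) 13456 - 14960\right) - 8221} = \frac{1}{\left(-13456 - 14960\right) - 8221} = \frac{1}{-28416 - 8221} = \frac{1}{-36637} = - \frac{1}{36637}$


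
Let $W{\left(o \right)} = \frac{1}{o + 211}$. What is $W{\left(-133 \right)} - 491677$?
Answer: $- \frac{38350805}{78} \approx -4.9168 \cdot 10^{5}$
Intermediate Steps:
$W{\left(o \right)} = \frac{1}{211 + o}$
$W{\left(-133 \right)} - 491677 = \frac{1}{211 - 133} - 491677 = \frac{1}{78} - 491677 = - \frac{38350805}{78}$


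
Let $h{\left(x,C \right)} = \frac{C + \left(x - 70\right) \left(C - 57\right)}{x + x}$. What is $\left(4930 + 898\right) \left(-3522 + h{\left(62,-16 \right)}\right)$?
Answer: $-20499520$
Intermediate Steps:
$h{\left(x,C \right)} = \frac{C + \left(-70 + x\right) \left(-57 + C\right)}{2 x}$
$\left(4930 + 898\right) \left(-3522 + h{\left(62,-16 \right)}\right) = \left(4930 + 898\right) \left(-3522 + \frac{3990 - -1104 + 62 \left(-57 - 16\right)}{2 \cdot 62}\right) = 5828 \left(-3522 + \frac{1}{2} \cdot \frac{1}{62} \left(3990 + 1104 + 62 \left(-73\right)\right)\right) = 5828 \left(-3522 + \frac{1}{2} \cdot \frac{1}{62} \left(3990 + 1104 - 4526\right)\right) = 5828 \left(-3522 + \frac{1}{2} \cdot \frac{1}{62} \cdot 568\right) = 5828 \left(-3522 + \frac{142}{31}\right) = 5828 \left(- \frac{109040}{31}\right) = -20499520$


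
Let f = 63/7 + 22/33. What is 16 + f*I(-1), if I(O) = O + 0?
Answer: 19/3 ≈ 6.3333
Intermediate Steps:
I(O) = O
f = 29/3 (f = 63*(1/7) + 22*(1/33) = 9 + 2/3 = 29/3 ≈ 9.6667)
16 + f*I(-1) = 16 + (29/3)*(-1) = 16 - 29/3 = 19/3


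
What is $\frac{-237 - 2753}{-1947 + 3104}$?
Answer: $- \frac{230}{89} \approx -2.5843$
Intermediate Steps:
$\frac{-237 - 2753}{-1947 + 3104} = \frac{-237 - 2753}{1157} = \left(-2990\right) \frac{1}{1157} = - \frac{230}{89}$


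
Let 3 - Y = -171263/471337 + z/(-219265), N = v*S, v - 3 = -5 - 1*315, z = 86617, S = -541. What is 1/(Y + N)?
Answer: 103347707305/17724210180586124 ≈ 5.8309e-6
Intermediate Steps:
v = -317 (v = 3 + (-5 - 1*315) = 3 + (-5 - 315) = 3 - 320 = -317)
N = 171497 (N = -317*(-541) = 171497)
Y = 388420900539/103347707305 (Y = 3 - (-171263/471337 + 86617/(-219265)) = 3 - (-171263*1/471337 + 86617*(-1/219265)) = 3 - (-171263/471337 - 86617/219265) = 3 - 1*(-78377778624/103347707305) = 3 + 78377778624/103347707305 = 388420900539/103347707305 ≈ 3.7584)
1/(Y + N) = 1/(388420900539/103347707305 + 171497) = 1/(17724210180586124/103347707305) = 103347707305/17724210180586124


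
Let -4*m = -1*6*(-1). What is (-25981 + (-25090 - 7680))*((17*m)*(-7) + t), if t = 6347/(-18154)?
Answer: -95004538321/9077 ≈ -1.0467e+7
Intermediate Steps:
t = -6347/18154 (t = 6347*(-1/18154) = -6347/18154 ≈ -0.34962)
m = -3/2 (m = -(-1*6)*(-1)/4 = -(-3)*(-1)/2 = -1/4*6 = -3/2 ≈ -1.5000)
(-25981 + (-25090 - 7680))*((17*m)*(-7) + t) = (-25981 + (-25090 - 7680))*((17*(-3/2))*(-7) - 6347/18154) = (-25981 - 32770)*(-51/2*(-7) - 6347/18154) = -58751*(357/2 - 6347/18154) = -58751*1617071/9077 = -95004538321/9077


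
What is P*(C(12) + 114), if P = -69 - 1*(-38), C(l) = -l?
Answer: -3162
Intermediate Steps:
P = -31 (P = -69 + 38 = -31)
P*(C(12) + 114) = -31*(-1*12 + 114) = -31*(-12 + 114) = -31*102 = -3162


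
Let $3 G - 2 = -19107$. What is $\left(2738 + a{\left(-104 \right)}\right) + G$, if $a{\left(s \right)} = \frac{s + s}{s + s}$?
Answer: $- \frac{10888}{3} \approx -3629.3$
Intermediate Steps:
$G = - \frac{19105}{3}$ ($G = \frac{2}{3} + \frac{1}{3} \left(-19107\right) = \frac{2}{3} - 6369 = - \frac{19105}{3} \approx -6368.3$)
$a{\left(s \right)} = 1$ ($a{\left(s \right)} = \frac{2 s}{2 s} = 2 s \frac{1}{2 s} = 1$)
$\left(2738 + a{\left(-104 \right)}\right) + G = \left(2738 + 1\right) - \frac{19105}{3} = 2739 - \frac{19105}{3} = - \frac{10888}{3}$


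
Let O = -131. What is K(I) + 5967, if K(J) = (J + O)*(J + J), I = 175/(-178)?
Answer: 98640489/15842 ≈ 6226.5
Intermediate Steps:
I = -175/178 (I = 175*(-1/178) = -175/178 ≈ -0.98315)
K(J) = 2*J*(-131 + J) (K(J) = (J - 131)*(J + J) = (-131 + J)*(2*J) = 2*J*(-131 + J))
K(I) + 5967 = 2*(-175/178)*(-131 - 175/178) + 5967 = 2*(-175/178)*(-23493/178) + 5967 = 4111275/15842 + 5967 = 98640489/15842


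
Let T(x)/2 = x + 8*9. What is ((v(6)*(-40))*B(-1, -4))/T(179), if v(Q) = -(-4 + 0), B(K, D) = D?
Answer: 320/251 ≈ 1.2749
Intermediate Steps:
T(x) = 144 + 2*x (T(x) = 2*(x + 8*9) = 2*(x + 72) = 2*(72 + x) = 144 + 2*x)
v(Q) = 4 (v(Q) = -1*(-4) = 4)
((v(6)*(-40))*B(-1, -4))/T(179) = ((4*(-40))*(-4))/(144 + 2*179) = (-160*(-4))/(144 + 358) = 640/502 = 640*(1/502) = 320/251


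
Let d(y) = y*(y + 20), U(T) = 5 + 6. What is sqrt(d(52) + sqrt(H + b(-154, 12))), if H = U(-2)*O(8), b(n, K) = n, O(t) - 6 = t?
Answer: 12*sqrt(26) ≈ 61.188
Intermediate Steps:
U(T) = 11
O(t) = 6 + t
d(y) = y*(20 + y)
H = 154 (H = 11*(6 + 8) = 11*14 = 154)
sqrt(d(52) + sqrt(H + b(-154, 12))) = sqrt(52*(20 + 52) + sqrt(154 - 154)) = sqrt(52*72 + sqrt(0)) = sqrt(3744 + 0) = sqrt(3744) = 12*sqrt(26)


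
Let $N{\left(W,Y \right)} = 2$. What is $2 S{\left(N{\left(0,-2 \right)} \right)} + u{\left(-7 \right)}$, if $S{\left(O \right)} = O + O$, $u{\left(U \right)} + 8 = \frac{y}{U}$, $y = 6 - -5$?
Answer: $- \frac{11}{7} \approx -1.5714$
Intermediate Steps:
$y = 11$ ($y = 6 + 5 = 11$)
$u{\left(U \right)} = -8 + \frac{11}{U}$
$S{\left(O \right)} = 2 O$
$2 S{\left(N{\left(0,-2 \right)} \right)} + u{\left(-7 \right)} = 2 \cdot 2 \cdot 2 - \left(8 - \frac{11}{-7}\right) = 2 \cdot 4 + \left(-8 + 11 \left(- \frac{1}{7}\right)\right) = 8 - \frac{67}{7} = - \frac{11}{7}$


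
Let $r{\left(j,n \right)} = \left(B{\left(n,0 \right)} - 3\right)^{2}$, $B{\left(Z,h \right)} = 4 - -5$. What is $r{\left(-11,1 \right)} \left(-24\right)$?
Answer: $-864$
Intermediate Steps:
$B{\left(Z,h \right)} = 9$ ($B{\left(Z,h \right)} = 4 + 5 = 9$)
$r{\left(j,n \right)} = 36$ ($r{\left(j,n \right)} = \left(9 - 3\right)^{2} = 6^{2} = 36$)
$r{\left(-11,1 \right)} \left(-24\right) = 36 \left(-24\right) = -864$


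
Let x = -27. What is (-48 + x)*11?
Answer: -825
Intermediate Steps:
(-48 + x)*11 = (-48 - 27)*11 = -75*11 = -825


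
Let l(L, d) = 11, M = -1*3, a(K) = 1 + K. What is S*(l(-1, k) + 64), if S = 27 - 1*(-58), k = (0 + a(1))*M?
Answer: 6375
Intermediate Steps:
M = -3
k = -6 (k = (0 + (1 + 1))*(-3) = (0 + 2)*(-3) = 2*(-3) = -6)
S = 85 (S = 27 + 58 = 85)
S*(l(-1, k) + 64) = 85*(11 + 64) = 85*75 = 6375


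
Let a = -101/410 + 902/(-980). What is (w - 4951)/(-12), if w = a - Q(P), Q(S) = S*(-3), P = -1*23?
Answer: 840627/2009 ≈ 418.43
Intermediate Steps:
a = -2344/2009 (a = -101*1/410 + 902*(-1/980) = -101/410 - 451/490 = -2344/2009 ≈ -1.1667)
P = -23
Q(S) = -3*S
w = -140965/2009 (w = -2344/2009 - (-3)*(-23) = -2344/2009 - 1*69 = -2344/2009 - 69 = -140965/2009 ≈ -70.167)
(w - 4951)/(-12) = (-140965/2009 - 4951)/(-12) = -10087524/2009*(-1/12) = 840627/2009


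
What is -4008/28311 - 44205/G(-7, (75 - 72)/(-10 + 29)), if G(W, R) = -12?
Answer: 139048851/37748 ≈ 3683.6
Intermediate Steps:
-4008/28311 - 44205/G(-7, (75 - 72)/(-10 + 29)) = -4008/28311 - 44205/(-12) = -4008*1/28311 - 44205*(-1/12) = -1336/9437 + 14735/4 = 139048851/37748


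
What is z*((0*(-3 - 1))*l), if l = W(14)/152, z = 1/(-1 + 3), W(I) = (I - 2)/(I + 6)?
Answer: 0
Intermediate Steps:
W(I) = (-2 + I)/(6 + I)
z = 1/2 ≈ 0.50000
l = 3/760 (l = ((-2 + 14)/(6 + 14))/152 = (12/20)*(1/152) = ((1/20)*12)*(1/152) = (3/5)*(1/152) = 3/760 ≈ 0.0039474)
z*((0*(-3 - 1))*l) = ((0*(-3 - 1))*(3/760))/2 = ((0*(-4))*(3/760))/2 = (0*(3/760))/2 = (1/2)*0 = 0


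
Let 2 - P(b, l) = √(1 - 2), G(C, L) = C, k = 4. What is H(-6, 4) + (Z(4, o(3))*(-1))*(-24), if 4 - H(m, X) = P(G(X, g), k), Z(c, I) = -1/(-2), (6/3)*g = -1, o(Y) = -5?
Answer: 14 + I ≈ 14.0 + 1.0*I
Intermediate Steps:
g = -½ (g = (½)*(-1) = -½ ≈ -0.50000)
Z(c, I) = ½ (Z(c, I) = -1*(-½) = ½)
P(b, l) = 2 - I (P(b, l) = 2 - √(1 - 2) = 2 - √(-1) = 2 - I)
H(m, X) = 2 + I (H(m, X) = 4 - (2 - I) = 4 + (-2 + I) = 2 + I)
H(-6, 4) + (Z(4, o(3))*(-1))*(-24) = (2 + I) + ((½)*(-1))*(-24) = (2 + I) - ½*(-24) = (2 + I) + 12 = 14 + I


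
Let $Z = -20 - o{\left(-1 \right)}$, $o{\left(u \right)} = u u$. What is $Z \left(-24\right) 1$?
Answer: $504$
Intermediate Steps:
$o{\left(u \right)} = u^{2}$
$Z = -21$ ($Z = -20 - \left(-1\right)^{2} = -20 - 1 = -21$)
$Z \left(-24\right) 1 = \left(-21\right) \left(-24\right) 1 = 504 \cdot 1 = 504$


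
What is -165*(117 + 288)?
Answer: -66825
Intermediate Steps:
-165*(117 + 288) = -165*405 = -66825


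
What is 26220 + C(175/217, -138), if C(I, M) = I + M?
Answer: 808567/31 ≈ 26083.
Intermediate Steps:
26220 + C(175/217, -138) = 26220 + (175/217 - 138) = 26220 + (175*(1/217) - 138) = 26220 + (25/31 - 138) = 26220 - 4253/31 = 808567/31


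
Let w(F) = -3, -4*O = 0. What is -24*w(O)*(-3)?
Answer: -216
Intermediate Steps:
O = 0 (O = -¼*0 = 0)
-24*w(O)*(-3) = -24*(-3)*(-3) = 72*(-3) = -216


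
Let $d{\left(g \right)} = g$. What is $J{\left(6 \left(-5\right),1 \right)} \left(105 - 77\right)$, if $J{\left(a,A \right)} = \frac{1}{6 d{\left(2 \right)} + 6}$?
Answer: $\frac{14}{9} \approx 1.5556$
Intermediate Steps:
$J{\left(a,A \right)} = \frac{1}{18}$ ($J{\left(a,A \right)} = \frac{1}{6 \cdot 2 + 6} = \frac{1}{12 + 6} = \frac{1}{18}$)
$J{\left(6 \left(-5\right),1 \right)} \left(105 - 77\right) = \frac{105 - 77}{18} = \frac{1}{18} \cdot 28 = \frac{14}{9}$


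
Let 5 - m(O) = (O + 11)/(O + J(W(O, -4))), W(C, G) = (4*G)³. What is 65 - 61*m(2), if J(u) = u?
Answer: -983353/4094 ≈ -240.19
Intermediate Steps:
W(C, G) = 64*G³
m(O) = 5 - (11 + O)/(-4096 + O) (m(O) = 5 - (O + 11)/(O + 64*(-4)³) = 5 - (11 + O)/(O + 64*(-64)) = 5 - (11 + O)/(O - 4096) = 5 - (11 + O)/(-4096 + O))
65 - 61*m(2) = 65 - 61*(-20491 + 4*2)/(-4096 + 2) = 65 - 61*(-20491 + 8)/(-4094) = 65 - (-61)*(-20483)/4094 = 65 - 61*20483/4094 = 65 - 1249463/4094 = -983353/4094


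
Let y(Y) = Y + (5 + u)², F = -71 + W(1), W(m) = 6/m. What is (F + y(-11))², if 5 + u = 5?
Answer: 2601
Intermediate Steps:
u = 0 (u = -5 + 5 = 0)
F = -65 (F = -71 + 6/1 = -71 + 6*1 = -71 + 6 = -65)
y(Y) = 25 + Y (y(Y) = Y + (5 + 0)² = Y + 5² = Y + 25 = 25 + Y)
(F + y(-11))² = (-65 + (25 - 11))² = (-65 + 14)² = (-51)² = 2601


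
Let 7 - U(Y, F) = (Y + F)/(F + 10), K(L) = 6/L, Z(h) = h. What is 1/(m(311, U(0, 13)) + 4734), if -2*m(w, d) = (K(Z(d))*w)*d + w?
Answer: 2/7291 ≈ 0.00027431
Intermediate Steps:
U(Y, F) = 7 - (F + Y)/(10 + F) (U(Y, F) = 7 - (Y + F)/(F + 10) = 7 - (F + Y)/(10 + F))
m(w, d) = -7*w/2 (m(w, d) = -(((6/d)*w)*d + w)/2 = -((6*w/d)*d + w)/2 = -(6*w + w)/2 = -7*w/2)
1/(m(311, U(0, 13)) + 4734) = 1/(-7/2*311 + 4734) = 1/(-2177/2 + 4734) = 1/(7291/2) = 2/7291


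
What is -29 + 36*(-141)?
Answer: -5105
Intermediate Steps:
-29 + 36*(-141) = -29 - 5076 = -5105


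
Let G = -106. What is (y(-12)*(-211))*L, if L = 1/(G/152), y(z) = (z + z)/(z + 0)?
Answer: 32072/53 ≈ 605.13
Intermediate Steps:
y(z) = 2 (y(z) = (2*z)/z = 2)
L = -76/53 (L = 1/(-106/152) = 1/(-106*1/152) = 1/(-53/76) = -76/53 ≈ -1.4340)
(y(-12)*(-211))*L = (2*(-211))*(-76/53) = -422*(-76/53) = 32072/53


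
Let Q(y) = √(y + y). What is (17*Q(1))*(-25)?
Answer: -425*√2 ≈ -601.04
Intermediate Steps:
Q(y) = √2*√y (Q(y) = √(2*y) = √2*√y)
(17*Q(1))*(-25) = (17*(√2*√1))*(-25) = (17*(√2*1))*(-25) = (17*√2)*(-25) = -425*√2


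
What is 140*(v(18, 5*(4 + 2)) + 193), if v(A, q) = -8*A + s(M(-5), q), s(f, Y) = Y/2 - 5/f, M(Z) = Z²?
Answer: 8932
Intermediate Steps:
s(f, Y) = Y/2 - 5/f (s(f, Y) = Y*(½) - 5/f = Y/2 - 5/f)
v(A, q) = -⅕ + q/2 - 8*A (v(A, q) = -8*A + (q/2 - 5/((-5)²)) = -8*A + (q/2 - 5/25) = -8*A + (q/2 - 5*1/25) = -8*A + (q/2 - ⅕) = -8*A + (-⅕ + q/2) = -⅕ + q/2 - 8*A)
140*(v(18, 5*(4 + 2)) + 193) = 140*((-⅕ + (5*(4 + 2))/2 - 8*18) + 193) = 140*((-⅕ + (5*6)/2 - 144) + 193) = 140*((-⅕ + (½)*30 - 144) + 193) = 140*((-⅕ + 15 - 144) + 193) = 140*(-646/5 + 193) = 140*(319/5) = 8932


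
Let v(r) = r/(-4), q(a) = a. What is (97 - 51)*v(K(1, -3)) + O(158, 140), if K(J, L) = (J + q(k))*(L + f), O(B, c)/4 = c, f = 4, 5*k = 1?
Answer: 2731/5 ≈ 546.20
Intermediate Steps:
k = ⅕ (k = (⅕)*1 = ⅕ ≈ 0.20000)
O(B, c) = 4*c
K(J, L) = (4 + L)*(⅕ + J) (K(J, L) = (J + ⅕)*(L + 4) = (⅕ + J)*(4 + L) = (4 + L)*(⅕ + J))
v(r) = -r/4 (v(r) = r*(-¼) = -r/4)
(97 - 51)*v(K(1, -3)) + O(158, 140) = (97 - 51)*(-(⅘ + 4*1 + (⅕)*(-3) + 1*(-3))/4) + 4*140 = 46*(-(⅘ + 4 - ⅗ - 3)/4) + 560 = 46*(-¼*6/5) + 560 = 46*(-3/10) + 560 = -69/5 + 560 = 2731/5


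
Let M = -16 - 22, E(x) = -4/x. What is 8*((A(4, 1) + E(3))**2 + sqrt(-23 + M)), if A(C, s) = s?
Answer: 8/9 + 8*I*sqrt(61) ≈ 0.88889 + 62.482*I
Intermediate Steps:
M = -38
8*((A(4, 1) + E(3))**2 + sqrt(-23 + M)) = 8*((1 - 4/3)**2 + sqrt(-23 - 38)) = 8*((1 - 4*1/3)**2 + sqrt(-61)) = 8*((1 - 4/3)**2 + I*sqrt(61)) = 8*((-1/3)**2 + I*sqrt(61)) = 8*(1/9 + I*sqrt(61)) = 8/9 + 8*I*sqrt(61)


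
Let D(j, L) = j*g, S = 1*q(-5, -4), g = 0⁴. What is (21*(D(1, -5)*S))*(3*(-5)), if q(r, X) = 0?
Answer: 0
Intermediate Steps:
g = 0
S = 0 (S = 1*0 = 0)
D(j, L) = 0 (D(j, L) = j*0 = 0)
(21*(D(1, -5)*S))*(3*(-5)) = (21*(0*0))*(3*(-5)) = (21*0)*(-15) = 0*(-15) = 0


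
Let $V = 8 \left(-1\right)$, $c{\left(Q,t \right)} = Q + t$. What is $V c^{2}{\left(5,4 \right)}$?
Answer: $-648$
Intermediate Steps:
$V = -8$
$V c^{2}{\left(5,4 \right)} = - 8 \left(5 + 4\right)^{2} = - 8 \cdot 9^{2} = \left(-8\right) 81 = -648$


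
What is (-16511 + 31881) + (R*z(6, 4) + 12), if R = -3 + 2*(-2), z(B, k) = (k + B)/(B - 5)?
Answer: 15312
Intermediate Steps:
z(B, k) = (B + k)/(-5 + B)
R = -7 (R = -3 - 4 = -7)
(-16511 + 31881) + (R*z(6, 4) + 12) = (-16511 + 31881) + (-7*(6 + 4)/(-5 + 6) + 12) = 15370 + (-7*10/1 + 12) = 15370 + (-7*10 + 12) = 15370 + (-70 + 12) = 15370 - 58 = 15312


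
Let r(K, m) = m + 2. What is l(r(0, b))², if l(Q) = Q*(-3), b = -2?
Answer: 0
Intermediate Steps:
r(K, m) = 2 + m
l(Q) = -3*Q
l(r(0, b))² = (-3*(2 - 2))² = (-3*0)² = 0² = 0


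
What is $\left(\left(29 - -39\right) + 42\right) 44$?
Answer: $4840$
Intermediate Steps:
$\left(\left(29 - -39\right) + 42\right) 44 = \left(\left(29 + 39\right) + 42\right) 44 = \left(68 + 42\right) 44 = 110 \cdot 44 = 4840$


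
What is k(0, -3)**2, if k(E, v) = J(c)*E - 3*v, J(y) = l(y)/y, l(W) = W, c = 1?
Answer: 81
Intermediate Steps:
J(y) = 1 (J(y) = y/y = 1)
k(E, v) = E - 3*v (k(E, v) = 1*E - 3*v = E - 3*v)
k(0, -3)**2 = (0 - 3*(-3))**2 = (0 + 9)**2 = 9**2 = 81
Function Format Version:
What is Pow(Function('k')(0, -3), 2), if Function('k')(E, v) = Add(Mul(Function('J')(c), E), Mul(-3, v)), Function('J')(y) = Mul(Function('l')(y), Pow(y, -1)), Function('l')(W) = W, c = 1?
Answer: 81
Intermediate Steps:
Function('J')(y) = 1 (Function('J')(y) = Mul(y, Pow(y, -1)) = 1)
Function('k')(E, v) = Add(E, Mul(-3, v)) (Function('k')(E, v) = Add(Mul(1, E), Mul(-3, v)) = Add(E, Mul(-3, v)))
Pow(Function('k')(0, -3), 2) = Pow(Add(0, Mul(-3, -3)), 2) = Pow(Add(0, 9), 2) = Pow(9, 2) = 81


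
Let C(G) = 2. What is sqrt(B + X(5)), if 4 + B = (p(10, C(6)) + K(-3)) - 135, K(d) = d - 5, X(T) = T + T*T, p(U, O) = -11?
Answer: 8*I*sqrt(2) ≈ 11.314*I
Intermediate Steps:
X(T) = T + T**2
K(d) = -5 + d
B = -158 (B = -4 + ((-11 + (-5 - 3)) - 135) = -4 + ((-11 - 8) - 135) = -4 + (-19 - 135) = -4 - 154 = -158)
sqrt(B + X(5)) = sqrt(-158 + 5*(1 + 5)) = sqrt(-158 + 5*6) = sqrt(-158 + 30) = sqrt(-128) = 8*I*sqrt(2)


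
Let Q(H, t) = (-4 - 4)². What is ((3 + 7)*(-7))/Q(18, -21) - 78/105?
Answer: -2057/1120 ≈ -1.8366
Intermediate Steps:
Q(H, t) = 64 (Q(H, t) = (-8)² = 64)
((3 + 7)*(-7))/Q(18, -21) - 78/105 = ((3 + 7)*(-7))/64 - 78/105 = (10*(-7))*(1/64) - 78*1/105 = -70*1/64 - 26/35 = -35/32 - 26/35 = -2057/1120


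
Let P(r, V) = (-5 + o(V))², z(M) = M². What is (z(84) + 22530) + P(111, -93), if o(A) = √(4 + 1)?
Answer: 29616 - 10*√5 ≈ 29594.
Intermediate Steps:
o(A) = √5
P(r, V) = (-5 + √5)²
(z(84) + 22530) + P(111, -93) = (84² + 22530) + (5 - √5)² = (7056 + 22530) + (5 - √5)² = 29586 + (5 - √5)²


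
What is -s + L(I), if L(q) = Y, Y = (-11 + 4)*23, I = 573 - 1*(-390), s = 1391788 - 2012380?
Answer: 620431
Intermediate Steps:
s = -620592
I = 963 (I = 573 + 390 = 963)
Y = -161 (Y = -7*23 = -161)
L(q) = -161
-s + L(I) = -1*(-620592) - 161 = 620592 - 161 = 620431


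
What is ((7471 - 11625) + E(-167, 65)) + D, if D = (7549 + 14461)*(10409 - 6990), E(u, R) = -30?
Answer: 75248006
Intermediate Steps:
D = 75252190 (D = 22010*3419 = 75252190)
((7471 - 11625) + E(-167, 65)) + D = ((7471 - 11625) - 30) + 75252190 = (-4154 - 30) + 75252190 = -4184 + 75252190 = 75248006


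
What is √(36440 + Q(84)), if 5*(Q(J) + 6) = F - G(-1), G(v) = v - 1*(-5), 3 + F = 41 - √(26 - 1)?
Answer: √910995/5 ≈ 190.89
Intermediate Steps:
F = 33 (F = -3 + (41 - √(26 - 1)) = -3 + (41 - √25) = -3 + (41 - 1*5) = -3 + (41 - 5) = -3 + 36 = 33)
G(v) = 5 + v (G(v) = v + 5 = 5 + v)
Q(J) = -⅕ (Q(J) = -6 + (33 - (5 - 1))/5 = -6 + (33 - 1*4)/5 = -6 + (33 - 4)/5 = -6 + (⅕)*29 = -6 + 29/5 = -⅕)
√(36440 + Q(84)) = √(36440 - ⅕) = √(182199/5) = √910995/5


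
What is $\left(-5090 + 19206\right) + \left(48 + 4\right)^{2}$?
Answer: $16820$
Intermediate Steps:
$\left(-5090 + 19206\right) + \left(48 + 4\right)^{2} = 14116 + 52^{2} = 14116 + 2704 = 16820$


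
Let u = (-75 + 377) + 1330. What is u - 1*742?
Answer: 890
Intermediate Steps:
u = 1632 (u = 302 + 1330 = 1632)
u - 1*742 = 1632 - 1*742 = 1632 - 742 = 890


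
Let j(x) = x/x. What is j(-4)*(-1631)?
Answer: -1631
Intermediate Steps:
j(x) = 1
j(-4)*(-1631) = 1*(-1631) = -1631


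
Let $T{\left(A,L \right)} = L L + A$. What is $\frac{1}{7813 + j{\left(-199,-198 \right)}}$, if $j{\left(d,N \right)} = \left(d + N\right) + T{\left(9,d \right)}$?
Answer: $\frac{1}{47026} \approx 2.1265 \cdot 10^{-5}$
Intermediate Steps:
$T{\left(A,L \right)} = A + L^{2}$ ($T{\left(A,L \right)} = L^{2} + A = A + L^{2}$)
$j{\left(d,N \right)} = 9 + N + d + d^{2}$ ($j{\left(d,N \right)} = \left(d + N\right) + \left(9 + d^{2}\right) = \left(N + d\right) + \left(9 + d^{2}\right) = 9 + N + d + d^{2}$)
$\frac{1}{7813 + j{\left(-199,-198 \right)}} = \frac{1}{7813 + \left(9 - 198 - 199 + \left(-199\right)^{2}\right)} = \frac{1}{7813 + \left(9 - 198 - 199 + 39601\right)} = \frac{1}{7813 + 39213} = \frac{1}{47026}$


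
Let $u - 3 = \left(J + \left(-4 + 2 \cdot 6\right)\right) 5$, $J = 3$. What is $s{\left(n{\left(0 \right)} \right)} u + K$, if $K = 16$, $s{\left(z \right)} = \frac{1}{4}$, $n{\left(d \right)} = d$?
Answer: $\frac{61}{2} \approx 30.5$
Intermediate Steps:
$s{\left(z \right)} = \frac{1}{4}$
$u = 58$ ($u = 3 + \left(3 + \left(-4 + 2 \cdot 6\right)\right) 5 = 3 + \left(3 + \left(-4 + 12\right)\right) 5 = 3 + \left(3 + 8\right) 5 = 3 + 11 \cdot 5 = 3 + 55 = 58$)
$s{\left(n{\left(0 \right)} \right)} u + K = \frac{1}{4} \cdot 58 + 16 = \frac{29}{2} + 16 = \frac{61}{2}$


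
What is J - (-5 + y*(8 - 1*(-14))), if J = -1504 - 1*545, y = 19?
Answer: -2462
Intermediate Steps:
J = -2049 (J = -1504 - 545 = -2049)
J - (-5 + y*(8 - 1*(-14))) = -2049 - (-5 + 19*(8 - 1*(-14))) = -2049 - (-5 + 19*(8 + 14)) = -2049 - (-5 + 19*22) = -2049 - (-5 + 418) = -2049 - 1*413 = -2049 - 413 = -2462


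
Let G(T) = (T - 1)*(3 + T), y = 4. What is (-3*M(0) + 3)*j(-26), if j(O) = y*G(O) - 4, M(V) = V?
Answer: 7440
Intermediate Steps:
G(T) = (-1 + T)*(3 + T)
j(O) = -16 + 4*O**2 + 8*O (j(O) = 4*(-3 + O**2 + 2*O) - 4 = (-12 + 4*O**2 + 8*O) - 4 = -16 + 4*O**2 + 8*O)
(-3*M(0) + 3)*j(-26) = (-3*0 + 3)*(-16 + 4*(-26)**2 + 8*(-26)) = (0 + 3)*(-16 + 4*676 - 208) = 3*(-16 + 2704 - 208) = 3*2480 = 7440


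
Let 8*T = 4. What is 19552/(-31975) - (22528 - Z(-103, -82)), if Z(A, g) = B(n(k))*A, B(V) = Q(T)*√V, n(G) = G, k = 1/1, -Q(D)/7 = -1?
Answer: -743406327/31975 ≈ -23250.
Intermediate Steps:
T = ½ (T = (⅛)*4 = ½ ≈ 0.50000)
Q(D) = 7 (Q(D) = -7*(-1) = 7)
k = 1
B(V) = 7*√V
Z(A, g) = 7*A (Z(A, g) = (7*√1)*A = (7*1)*A = 7*A)
19552/(-31975) - (22528 - Z(-103, -82)) = 19552/(-31975) - (22528 - 7*(-103)) = 19552*(-1/31975) - (22528 - 1*(-721)) = -19552/31975 - (22528 + 721) = -19552/31975 - 1*23249 = -19552/31975 - 23249 = -743406327/31975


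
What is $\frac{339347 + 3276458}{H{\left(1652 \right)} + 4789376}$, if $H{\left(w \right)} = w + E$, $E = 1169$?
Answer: $\frac{3615805}{4792197} \approx 0.75452$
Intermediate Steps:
$H{\left(w \right)} = 1169 + w$ ($H{\left(w \right)} = w + 1169 = 1169 + w$)
$\frac{339347 + 3276458}{H{\left(1652 \right)} + 4789376} = \frac{339347 + 3276458}{\left(1169 + 1652\right) + 4789376} = \frac{3615805}{2821 + 4789376} = \frac{3615805}{4792197}$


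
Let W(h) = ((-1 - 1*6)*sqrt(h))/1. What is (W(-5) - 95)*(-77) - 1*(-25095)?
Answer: 32410 + 539*I*sqrt(5) ≈ 32410.0 + 1205.2*I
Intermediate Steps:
W(h) = -7*sqrt(h) (W(h) = ((-1 - 6)*sqrt(h))*1 = -7*sqrt(h)*1 = -7*sqrt(h))
(W(-5) - 95)*(-77) - 1*(-25095) = (-7*I*sqrt(5) - 95)*(-77) - 1*(-25095) = (-7*I*sqrt(5) - 95)*(-77) + 25095 = (-95 - 7*I*sqrt(5))*(-77) + 25095 = (7315 + 539*I*sqrt(5)) + 25095 = 32410 + 539*I*sqrt(5)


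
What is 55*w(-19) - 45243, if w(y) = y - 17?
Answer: -47223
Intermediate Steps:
w(y) = -17 + y
55*w(-19) - 45243 = 55*(-17 - 19) - 45243 = 55*(-36) - 45243 = -1980 - 45243 = -47223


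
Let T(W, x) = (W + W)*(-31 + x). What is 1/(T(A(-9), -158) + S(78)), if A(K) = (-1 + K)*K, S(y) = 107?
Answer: -1/33913 ≈ -2.9487e-5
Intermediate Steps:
A(K) = K*(-1 + K)
T(W, x) = 2*W*(-31 + x) (T(W, x) = (2*W)*(-31 + x) = 2*W*(-31 + x))
1/(T(A(-9), -158) + S(78)) = 1/(2*(-9*(-1 - 9))*(-31 - 158) + 107) = 1/(2*(-9*(-10))*(-189) + 107) = 1/(2*90*(-189) + 107) = 1/(-34020 + 107) = 1/(-33913) = -1/33913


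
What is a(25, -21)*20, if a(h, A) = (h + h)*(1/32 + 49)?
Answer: 196125/4 ≈ 49031.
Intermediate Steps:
a(h, A) = 1569*h/16 (a(h, A) = (2*h)*(1/32 + 49) = (2*h)*(1569/32) = 1569*h/16)
a(25, -21)*20 = ((1569/16)*25)*20 = (39225/16)*20 = 196125/4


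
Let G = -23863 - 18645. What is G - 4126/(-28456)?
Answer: -604801761/14228 ≈ -42508.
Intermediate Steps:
G = -42508
G - 4126/(-28456) = -42508 - 4126/(-28456) = -42508 - 4126*(-1/28456) = -42508 + 2063/14228 = -604801761/14228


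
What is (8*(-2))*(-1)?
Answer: 16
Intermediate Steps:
(8*(-2))*(-1) = -16*(-1) = 16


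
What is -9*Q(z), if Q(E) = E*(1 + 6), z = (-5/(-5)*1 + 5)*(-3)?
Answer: 1134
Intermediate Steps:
z = -18 (z = (-5*(-⅕)*1 + 5)*(-3) = (1*1 + 5)*(-3) = (1 + 5)*(-3) = 6*(-3) = -18)
Q(E) = 7*E (Q(E) = E*7 = 7*E)
-9*Q(z) = -63*(-18) = -9*(-126) = 1134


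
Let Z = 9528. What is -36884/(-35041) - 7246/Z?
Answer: 48761833/166935324 ≈ 0.29210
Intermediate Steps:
-36884/(-35041) - 7246/Z = -36884/(-35041) - 7246/9528 = -36884*(-1/35041) - 7246*1/9528 = 36884/35041 - 3623/4764 = 48761833/166935324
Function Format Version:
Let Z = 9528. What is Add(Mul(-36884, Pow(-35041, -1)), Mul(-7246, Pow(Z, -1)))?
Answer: Rational(48761833, 166935324) ≈ 0.29210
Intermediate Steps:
Add(Mul(-36884, Pow(-35041, -1)), Mul(-7246, Pow(Z, -1))) = Add(Mul(-36884, Pow(-35041, -1)), Mul(-7246, Pow(9528, -1))) = Add(Mul(-36884, Rational(-1, 35041)), Mul(-7246, Rational(1, 9528))) = Add(Rational(36884, 35041), Rational(-3623, 4764)) = Rational(48761833, 166935324)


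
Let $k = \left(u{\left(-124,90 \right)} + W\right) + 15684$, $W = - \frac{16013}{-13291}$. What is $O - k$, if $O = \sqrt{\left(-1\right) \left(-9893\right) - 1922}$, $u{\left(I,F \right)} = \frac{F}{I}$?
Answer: $- \frac{12924669439}{824042} + \sqrt{7971} \approx -15595.0$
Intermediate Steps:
$W = \frac{16013}{13291}$ ($W = \left(-16013\right) \left(- \frac{1}{13291}\right) = \frac{16013}{13291} \approx 1.2048$)
$O = \sqrt{7971}$ ($O = \sqrt{9893 - 1922} = \sqrt{7971} \approx 89.281$)
$k = \frac{12924669439}{824042}$ ($k = \left(\frac{90}{-124} + \frac{16013}{13291}\right) + 15684 = \left(90 \left(- \frac{1}{124}\right) + \frac{16013}{13291}\right) + 15684 = \left(- \frac{45}{62} + \frac{16013}{13291}\right) + 15684 = \frac{394711}{824042} + 15684 = \frac{12924669439}{824042} \approx 15684.0$)
$O - k = \sqrt{7971} - \frac{12924669439}{824042} = - \frac{12924669439}{824042} + \sqrt{7971}$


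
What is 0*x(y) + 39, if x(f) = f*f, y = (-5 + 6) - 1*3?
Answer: 39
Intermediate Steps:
y = -2 (y = 1 - 3 = -2)
x(f) = f**2
0*x(y) + 39 = 0*(-2)**2 + 39 = 0*4 + 39 = 0 + 39 = 39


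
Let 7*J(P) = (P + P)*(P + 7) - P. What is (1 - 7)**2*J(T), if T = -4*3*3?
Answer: 76464/7 ≈ 10923.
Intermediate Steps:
T = -36 (T = -12*3 = -36)
J(P) = -P/7 + 2*P*(7 + P)/7 (J(P) = ((P + P)*(P + 7) - P)/7 = ((2*P)*(7 + P) - P)/7 = (2*P*(7 + P) - P)/7 = (-P + 2*P*(7 + P))/7 = -P/7 + 2*P*(7 + P)/7)
(1 - 7)**2*J(T) = (1 - 7)**2*((1/7)*(-36)*(13 + 2*(-36))) = (-6)**2*((1/7)*(-36)*(13 - 72)) = 36*((1/7)*(-36)*(-59)) = 36*(2124/7) = 76464/7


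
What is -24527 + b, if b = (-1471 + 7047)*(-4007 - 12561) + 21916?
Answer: -92385779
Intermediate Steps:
b = -92361252 (b = 5576*(-16568) + 21916 = -92383168 + 21916 = -92361252)
-24527 + b = -24527 - 92361252 = -92385779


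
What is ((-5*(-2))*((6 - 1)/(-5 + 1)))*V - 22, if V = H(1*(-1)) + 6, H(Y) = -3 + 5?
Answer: -122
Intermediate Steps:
H(Y) = 2
V = 8 (V = 2 + 6 = 8)
((-5*(-2))*((6 - 1)/(-5 + 1)))*V - 22 = ((-5*(-2))*((6 - 1)/(-5 + 1)))*8 - 22 = (10*(5/(-4)))*8 - 22 = (10*(5*(-1/4)))*8 - 22 = (10*(-5/4))*8 - 22 = -25/2*8 - 22 = -100 - 22 = -122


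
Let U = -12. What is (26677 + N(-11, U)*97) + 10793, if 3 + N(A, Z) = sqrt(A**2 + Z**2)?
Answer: 37179 + 97*sqrt(265) ≈ 38758.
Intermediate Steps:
N(A, Z) = -3 + sqrt(A**2 + Z**2)
(26677 + N(-11, U)*97) + 10793 = (26677 + (-3 + sqrt((-11)**2 + (-12)**2))*97) + 10793 = (26677 + (-3 + sqrt(121 + 144))*97) + 10793 = (26677 + (-3 + sqrt(265))*97) + 10793 = (26677 + (-291 + 97*sqrt(265))) + 10793 = (26386 + 97*sqrt(265)) + 10793 = 37179 + 97*sqrt(265)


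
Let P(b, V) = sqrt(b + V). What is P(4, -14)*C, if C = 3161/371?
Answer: 3161*I*sqrt(10)/371 ≈ 26.943*I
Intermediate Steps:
P(b, V) = sqrt(V + b)
C = 3161/371 (C = 3161*(1/371) = 3161/371 ≈ 8.5202)
P(4, -14)*C = sqrt(-14 + 4)*(3161/371) = sqrt(-10)*(3161/371) = (I*sqrt(10))*(3161/371) = 3161*I*sqrt(10)/371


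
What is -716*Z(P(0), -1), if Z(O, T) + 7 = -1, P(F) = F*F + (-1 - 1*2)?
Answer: 5728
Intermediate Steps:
P(F) = -3 + F² (P(F) = F² + (-1 - 2) = F² - 3 = -3 + F²)
Z(O, T) = -8 (Z(O, T) = -7 - 1 = -8)
-716*Z(P(0), -1) = -716*(-8) = 5728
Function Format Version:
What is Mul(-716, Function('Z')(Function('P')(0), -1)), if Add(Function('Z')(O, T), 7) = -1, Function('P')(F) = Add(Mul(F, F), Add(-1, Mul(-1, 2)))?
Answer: 5728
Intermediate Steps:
Function('P')(F) = Add(-3, Pow(F, 2)) (Function('P')(F) = Add(Pow(F, 2), Add(-1, -2)) = Add(Pow(F, 2), -3) = Add(-3, Pow(F, 2)))
Function('Z')(O, T) = -8 (Function('Z')(O, T) = Add(-7, -1) = -8)
Mul(-716, Function('Z')(Function('P')(0), -1)) = Mul(-716, -8) = 5728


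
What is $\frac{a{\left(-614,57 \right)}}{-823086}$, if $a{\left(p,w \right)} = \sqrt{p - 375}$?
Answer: $- \frac{i \sqrt{989}}{823086} \approx - 3.8208 \cdot 10^{-5} i$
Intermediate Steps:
$a{\left(p,w \right)} = \sqrt{-375 + p}$
$\frac{a{\left(-614,57 \right)}}{-823086} = \frac{\sqrt{-375 - 614}}{-823086} = \sqrt{-989} \left(- \frac{1}{823086}\right) = i \sqrt{989} \left(- \frac{1}{823086}\right) = - \frac{i \sqrt{989}}{823086}$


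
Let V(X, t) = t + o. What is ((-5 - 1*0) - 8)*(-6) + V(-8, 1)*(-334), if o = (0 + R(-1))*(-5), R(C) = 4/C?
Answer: -6936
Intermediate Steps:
o = 20 (o = (0 + 4/(-1))*(-5) = (0 + 4*(-1))*(-5) = (0 - 4)*(-5) = -4*(-5) = 20)
V(X, t) = 20 + t (V(X, t) = t + 20 = 20 + t)
((-5 - 1*0) - 8)*(-6) + V(-8, 1)*(-334) = ((-5 - 1*0) - 8)*(-6) + (20 + 1)*(-334) = ((-5 + 0) - 8)*(-6) + 21*(-334) = (-5 - 8)*(-6) - 7014 = -13*(-6) - 7014 = 78 - 7014 = -6936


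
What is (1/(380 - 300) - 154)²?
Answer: 151757761/6400 ≈ 23712.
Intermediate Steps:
(1/(380 - 300) - 154)² = (1/80 - 154)² = (-12319/80)² = 151757761/6400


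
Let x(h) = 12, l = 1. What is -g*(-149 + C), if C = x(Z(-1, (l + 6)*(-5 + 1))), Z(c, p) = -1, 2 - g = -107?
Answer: 14933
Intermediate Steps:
g = 109 (g = 2 - 1*(-107) = 2 + 107 = 109)
C = 12
-g*(-149 + C) = -109*(-149 + 12) = -109*(-137) = -1*(-14933) = 14933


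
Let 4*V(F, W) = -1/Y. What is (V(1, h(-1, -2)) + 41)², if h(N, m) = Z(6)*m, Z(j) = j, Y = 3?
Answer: 241081/144 ≈ 1674.2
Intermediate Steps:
h(N, m) = 6*m
V(F, W) = -1/12 (V(F, W) = (-1/3)/4 = (-1*⅓)/4 = (¼)*(-⅓) = -1/12)
(V(1, h(-1, -2)) + 41)² = (-1/12 + 41)² = (491/12)² = 241081/144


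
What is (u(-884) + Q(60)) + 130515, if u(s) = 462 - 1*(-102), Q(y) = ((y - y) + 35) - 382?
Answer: 130732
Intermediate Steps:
Q(y) = -347 (Q(y) = (0 + 35) - 382 = 35 - 382 = -347)
u(s) = 564 (u(s) = 462 + 102 = 564)
(u(-884) + Q(60)) + 130515 = (564 - 347) + 130515 = 217 + 130515 = 130732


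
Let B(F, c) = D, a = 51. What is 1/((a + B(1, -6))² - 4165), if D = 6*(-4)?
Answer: -1/3436 ≈ -0.00029104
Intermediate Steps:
D = -24
B(F, c) = -24
1/((a + B(1, -6))² - 4165) = 1/((51 - 24)² - 4165) = 1/(27² - 4165) = 1/(729 - 4165) = 1/(-3436) = -1/3436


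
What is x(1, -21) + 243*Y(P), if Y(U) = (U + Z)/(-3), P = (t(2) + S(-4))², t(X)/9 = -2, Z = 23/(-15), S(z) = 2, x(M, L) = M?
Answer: -103054/5 ≈ -20611.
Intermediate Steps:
Z = -23/15 (Z = 23*(-1/15) = -23/15 ≈ -1.5333)
t(X) = -18 (t(X) = 9*(-2) = -18)
P = 256 (P = (-18 + 2)² = (-16)² = 256)
Y(U) = 23/45 - U/3 (Y(U) = (U - 23/15)/(-3) = -(-23/15 + U)/3 = 23/45 - U/3)
x(1, -21) + 243*Y(P) = 1 + 243*(23/45 - ⅓*256) = 1 + 243*(23/45 - 256/3) = 1 + 243*(-3817/45) = 1 - 103059/5 = -103054/5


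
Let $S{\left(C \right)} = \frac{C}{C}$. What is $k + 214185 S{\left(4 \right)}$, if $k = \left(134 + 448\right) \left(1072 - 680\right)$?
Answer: $442329$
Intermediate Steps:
$S{\left(C \right)} = 1$
$k = 228144$ ($k = 582 \cdot 392 = 228144$)
$k + 214185 S{\left(4 \right)} = 228144 + 214185 \cdot 1 = 228144 + 214185 = 442329$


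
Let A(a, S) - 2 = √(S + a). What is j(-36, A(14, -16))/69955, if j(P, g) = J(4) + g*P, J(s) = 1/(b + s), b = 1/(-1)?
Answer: -43/41973 - 36*I*√2/69955 ≈ -0.0010245 - 0.00072778*I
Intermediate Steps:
b = -1
J(s) = 1/(-1 + s)
A(a, S) = 2 + √(S + a)
j(P, g) = ⅓ + P*g (j(P, g) = 1/(-1 + 4) + g*P = 1/3 + P*g = ⅓ + P*g)
j(-36, A(14, -16))/69955 = (⅓ - 36*(2 + √(-16 + 14)))/69955 = (⅓ - 36*(2 + √(-2)))*(1/69955) = (⅓ - 36*(2 + I*√2))*(1/69955) = (⅓ + (-72 - 36*I*√2))*(1/69955) = (-215/3 - 36*I*√2)*(1/69955) = -43/41973 - 36*I*√2/69955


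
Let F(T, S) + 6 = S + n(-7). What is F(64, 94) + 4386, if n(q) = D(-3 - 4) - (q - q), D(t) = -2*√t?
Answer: 4474 - 2*I*√7 ≈ 4474.0 - 5.2915*I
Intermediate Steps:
n(q) = -2*I*√7 (n(q) = -2*√(-3 - 4) - (q - q) = -2*I*√7 - 1*0 = -2*I*√7 + 0 = -2*I*√7)
F(T, S) = -6 + S - 2*I*√7 (F(T, S) = -6 + (S - 2*I*√7) = -6 + S - 2*I*√7)
F(64, 94) + 4386 = (-6 + 94 - 2*I*√7) + 4386 = (88 - 2*I*√7) + 4386 = 4474 - 2*I*√7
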